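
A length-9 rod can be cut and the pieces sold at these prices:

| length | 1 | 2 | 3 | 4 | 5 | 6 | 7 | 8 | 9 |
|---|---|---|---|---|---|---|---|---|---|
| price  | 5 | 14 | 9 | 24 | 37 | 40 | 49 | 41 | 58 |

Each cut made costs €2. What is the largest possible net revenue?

61

Let r[k] be the best obtainable value from length k. For each k, try every first piece i and keep the best of price[i] + r[k−i] minus the 2 cut fee when i<k.
r[1] = 5
r[2] = 14
r[3] = 17  (first piece 1, then r[2]=14)
r[4] = 26  (first piece 2, then r[2]=14)
r[5] = 37
r[6] = 40  (first piece 1, then r[5]=37)
r[7] = 49  (first piece 2, then r[5]=37)
r[8] = 52  (first piece 1, then r[7]=49)
r[9] = 61  (first piece 2, then r[7]=49)
One optimal plan: pieces 5 + 2 + 2 (2 cuts) → €65 − €4 = €61.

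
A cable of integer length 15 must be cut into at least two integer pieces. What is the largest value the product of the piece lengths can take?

243

Define prod[k] = max over 1≤i<k of i · max(k−i, prod[k−i]); the inner max lets the remainder stay uncut if that's better.
prod[2] = 1·max(1,0) = 1·1 = 1
prod[3] = 1·max(2,1) = 1·2 = 2
prod[4] = 2·max(2,1) = 2·2 = 4
prod[5] = 2·max(3,2) = 2·3 = 6
prod[6] = 3·max(3,2) = 3·3 = 9
prod[7] = 2·max(5,6) = 2·6 = 12
prod[8] = 2·max(6,9) = 2·9 = 18
prod[9] = 3·max(6,9) = 3·9 = 27
prod[10] = 2·max(8,18) = 2·18 = 36
prod[11] = 2·max(9,27) = 2·27 = 54
prod[12] = 3·max(9,27) = 3·27 = 81
prod[13] = 2·max(11,54) = 2·54 = 108
prod[14] = 2·max(12,81) = 2·81 = 162
prod[15] = 3·max(12,81) = 3·81 = 243
One optimal split: 3 + 3 + 3 + 3 + 3; product 3·3·3·3·3 = 243.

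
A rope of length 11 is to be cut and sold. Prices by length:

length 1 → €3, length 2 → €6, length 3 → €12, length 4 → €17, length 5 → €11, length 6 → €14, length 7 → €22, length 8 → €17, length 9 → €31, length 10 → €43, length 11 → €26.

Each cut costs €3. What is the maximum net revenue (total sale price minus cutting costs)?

Consider every possible first cut. v[k] is the best of p[i]+v[k−i] over all sellable i≤k, charging 3 whenever i<k.
v[1] = 3
v[2] = 6
v[3] = 12
v[4] = 17
v[5] = 17  (first piece 1, then v[4]=17)
v[6] = 21  (first piece 3, then v[3]=12)
v[7] = 26  (first piece 3, then v[4]=17)
v[8] = 31  (first piece 4, then v[4]=17)
v[9] = 31  (first piece 1, then v[8]=31)
v[10] = 43
v[11] = 43  (first piece 1, then v[10]=43)
One optimal plan: pieces 10 + 1 (1 cut) → €46 − €3 = €43.

43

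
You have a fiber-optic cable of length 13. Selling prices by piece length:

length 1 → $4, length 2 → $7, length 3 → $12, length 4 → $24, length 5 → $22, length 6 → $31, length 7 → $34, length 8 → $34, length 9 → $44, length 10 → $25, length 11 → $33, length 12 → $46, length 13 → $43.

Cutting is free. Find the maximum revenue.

Consider every possible first cut. best[k] is the best of p[i]+best[k−i] over all sellable i≤k.
best[1] = 4
best[2] = max(4+4, 7+0) = 8
best[3] = max(4+8, 7+4, 12+0) = 12
best[4] = max(4+12, 7+8, 12+4, 24+0) = 24
best[5] = max(4+24, 7+12, 12+8, 24+4, 22+0) = 28
best[6] = max(4+28, 7+24, 12+12, 24+8, 22+4, 31+0) = 32
best[7] = max(4+32, 7+28, 12+24, …, 31+4, 34+0) = 36
best[8] = max(4+36, 7+32, 12+28, …, 34+4, 34+0) = 48
best[9] = max(4+48, 7+36, 12+32, …, 34+4, 44+0) = 52
best[10] = max(4+52, 7+48, 12+36, …, 44+4, 25+0) = 56
best[11] = max(4+56, 7+52, 12+48, …, 25+4, 33+0) = 60
best[12] = max(4+60, 7+56, 12+52, …, 33+4, 46+0) = 72
best[13] = max(4+72, 7+60, 12+56, …, 46+4, 43+0) = 76
One optimal cutting: 4 + 4 + 4 + 1 → $24 + $24 + $24 + $4 = $76.

76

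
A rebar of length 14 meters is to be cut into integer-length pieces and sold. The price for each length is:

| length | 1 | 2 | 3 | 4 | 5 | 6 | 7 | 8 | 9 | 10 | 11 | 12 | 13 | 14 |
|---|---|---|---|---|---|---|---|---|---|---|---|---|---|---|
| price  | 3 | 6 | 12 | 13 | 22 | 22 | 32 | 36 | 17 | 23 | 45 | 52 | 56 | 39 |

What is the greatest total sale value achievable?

64

Consider every possible first cut. r[k] is the best of p[i]+r[k−i] over all sellable i≤k.
r[1] = 3
r[2] = max(3+3, 6+0) = 6
r[3] = max(3+6, 6+3, 12+0) = 12
r[4] = max(3+12, 6+6, 12+3, 13+0) = 15
r[5] = max(3+15, 6+12, 12+6, 13+3, 22+0) = 22
r[6] = max(3+22, 6+15, 12+12, 13+6, 22+3, 22+0) = 25
r[7] = max(3+25, 6+22, 12+15, …, 22+3, 32+0) = 32
r[8] = max(3+32, 6+25, 12+22, …, 32+3, 36+0) = 36
r[9] = max(3+36, 6+32, 12+25, …, 36+3, 17+0) = 39
r[10] = max(3+39, 6+36, 12+32, …, 17+3, 23+0) = 44
r[11] = max(3+44, 6+39, 12+36, …, 23+3, 45+0) = 48
r[12] = max(3+48, 6+44, 12+39, …, 45+3, 52+0) = 54
r[13] = max(3+54, 6+48, 12+44, …, 52+3, 56+0) = 58
r[14] = max(3+58, 6+54, 12+48, …, 56+3, 39+0) = 64
One optimal cutting: 7 + 7 → ₹32 + ₹32 = ₹64.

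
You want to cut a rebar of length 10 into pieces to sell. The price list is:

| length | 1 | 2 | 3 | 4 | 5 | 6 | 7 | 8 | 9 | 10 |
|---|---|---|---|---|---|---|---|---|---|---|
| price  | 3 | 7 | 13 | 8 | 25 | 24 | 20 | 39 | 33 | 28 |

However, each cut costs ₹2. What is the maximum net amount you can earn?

48

Consider every possible first cut. v[k] is the best of p[i]+v[k−i] over all sellable i≤k, charging 2 whenever i<k.
v[1] = 3
v[2] = max(3+3-2, 7+0) = 7
v[3] = max(3+7-2, 7+3-2, 13+0) = 13
v[4] = max(3+13-2, 7+7-2, 13+3-2, 8+0) = 14
v[5] = max(3+14-2, 7+13-2, 13+7-2, 8+3-2, 25+0) = 25
v[6] = max(3+25-2, 7+14-2, 13+13-2, 8+7-2, 25+3-2, 24+0) = 26
v[7] = max(3+26-2, 7+25-2, 13+14-2, …, 24+3-2, 20+0) = 30
v[8] = max(3+30-2, 7+26-2, 13+25-2, …, 20+3-2, 39+0) = 39
v[9] = max(3+39-2, 7+30-2, 13+26-2, …, 39+3-2, 33+0) = 40
v[10] = max(3+40-2, 7+39-2, 13+30-2, …, 33+3-2, 28+0) = 48
One optimal plan: pieces 5 + 5 (1 cut) → ₹50 − ₹2 = ₹48.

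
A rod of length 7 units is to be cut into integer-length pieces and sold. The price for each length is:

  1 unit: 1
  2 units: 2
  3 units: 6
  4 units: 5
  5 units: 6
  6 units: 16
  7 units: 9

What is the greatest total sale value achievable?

17

Consider every possible first cut. v[k] is the best of p[i]+v[k−i] over all sellable i≤k.
v[1] = 1
v[2] = max(1+1, 2+0) = 2
v[3] = max(1+2, 2+1, 6+0) = 6
v[4] = max(1+6, 2+2, 6+1, 5+0) = 7
v[5] = max(1+7, 2+6, 6+2, 5+1, 6+0) = 8
v[6] = max(1+8, 2+7, 6+6, 5+2, 6+1, 16+0) = 16
v[7] = max(1+16, 2+8, 6+7, …, 16+1, 9+0) = 17
One optimal cutting: 6 + 1 → 16 + 1 = 17.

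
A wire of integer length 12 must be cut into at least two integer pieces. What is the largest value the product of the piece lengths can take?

81

Fill m[k] for k=2..12: at each k try every first piece i and multiply by the better of (k−i) uncut or m[k−i].
m[2] = 1·max(1,0) = 1·1 = 1
m[3] = max(1·2, 2·1) = 2
m[4] = max(1·3, 2·2, 3·1) = 4
m[5] = max(1·4, 2·3, 3·2, 4·1) = 6
m[6] = max(1·6, 2·4, 3·3, 4·2, 5·1) = 9
m[7] = max(1·9, 2·6, 3·4, 4·3, 5·2, 6·1) = 12
m[8] = max(1·12, 2·9, 3·6, …, 6·2, 7·1) = 18
m[9] = max(1·18, 2·12, 3·9, …, 7·2, 8·1) = 27
m[10] = max(1·27, 2·18, 3·12, …, 8·2, 9·1) = 36
m[11] = max(1·36, 2·27, 3·18, …, 9·2, 10·1) = 54
m[12] = max(1·54, 2·36, 3·27, …, 10·2, 11·1) = 81
One optimal split: 3 + 3 + 3 + 3; product 3·3·3·3 = 81.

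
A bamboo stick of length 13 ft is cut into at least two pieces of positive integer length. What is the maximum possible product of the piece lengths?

108

Let prod[k] be the best product for length k (with at least one cut). For each first piece i, the rest contributes max(k−i, prod[k−i]).
Small cases: prod[2]=1, prod[3]=2, prod[4]=4, prod[5]=6, prod[6]=9, prod[7]=12.
prod[8] = 2*max(6,9) = 2*9 = 18
prod[9] = 3*max(6,9) = 3*9 = 27
prod[10] = 2*max(8,18) = 2*18 = 36
prod[11] = 2*max(9,27) = 2*27 = 54
prod[12] = 3*max(9,27) = 3*27 = 81
prod[13] = 2*max(11,54) = 2*54 = 108
One optimal split: 3 + 3 + 3 + 2 + 2; product 3*3*3*2*2 = 108.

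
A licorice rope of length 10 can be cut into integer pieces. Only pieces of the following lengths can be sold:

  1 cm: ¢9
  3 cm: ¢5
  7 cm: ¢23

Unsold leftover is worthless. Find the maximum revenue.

Build r[k] bottom-up: r[k] = max over allowed piece i of (p[i] + r[k−i]).
r[1] = 9
r[2] = 18  (first piece 1, then r[1]=9)
r[3] = max(9+18, 5+0) = 27
r[4] = max(9+27, 5+9) = 36
r[5] = max(9+36, 5+18) = 45
r[6] = max(9+45, 5+27) = 54
r[7] = max(9+54, 5+36, 23+0) = 63
r[8] = max(9+63, 5+45, 23+9) = 72
r[9] = max(9+72, 5+54, 23+18) = 81
r[10] = max(9+81, 5+63, 23+27) = 90
One optimal cutting: 1 + 1 + 1 + 1 + 1 + 1 + 1 + 1 + 1 + 1 → ¢90.

90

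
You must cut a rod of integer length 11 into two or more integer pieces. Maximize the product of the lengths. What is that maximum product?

Fill P[k] for k=2..11: at each k try every first piece i and multiply by the better of (k−i) uncut or P[k−i].
Small cases: P[2]=1, P[3]=2, P[4]=4, P[5]=6.
P[6] = 3*max(3,2) = 3*3 = 9
P[7] = 2*max(5,6) = 2*6 = 12
P[8] = 2*max(6,9) = 2*9 = 18
P[9] = 3*max(6,9) = 3*9 = 27
P[10] = 2*max(8,18) = 2*18 = 36
P[11] = 2*max(9,27) = 2*27 = 54
One optimal split: 3 + 3 + 3 + 2; product 3*3*3*2 = 54.

54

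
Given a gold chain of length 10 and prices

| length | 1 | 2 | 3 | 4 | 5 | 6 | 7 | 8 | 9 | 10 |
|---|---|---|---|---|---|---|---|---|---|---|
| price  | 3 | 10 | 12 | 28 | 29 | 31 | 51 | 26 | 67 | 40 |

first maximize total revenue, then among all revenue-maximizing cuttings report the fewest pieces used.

2

Let r[k] be the best obtainable value from length k. For each k, try every first piece i and keep the best of price[i] + r[k−i].
r[1] = 3
r[2] = 10
r[3] = 13  (first piece 1, then r[2]=10)
r[4] = 28
r[5] = 31  (first piece 1, then r[4]=28)
r[6] = 38  (first piece 2, then r[4]=28)
r[7] = 51
r[8] = 56  (first piece 4, then r[4]=28)
r[9] = 67
r[10] = 70  (first piece 1, then r[9]=67)
Maximum revenue is $70.
Now minimize piece count subject to staying optimal: for each k, pieces[k] = 1 + min over i with p[i]+r[k−i]=r[k] of pieces[k−i].
pieces[7] = 1
pieces[8] = 2
pieces[9] = 1
pieces[10] = 2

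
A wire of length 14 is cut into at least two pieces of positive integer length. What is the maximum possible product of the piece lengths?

162

Let P[k] be the best product for length k (with at least one cut). For each first piece i, the rest contributes max(k−i, P[k−i]).
P[2] = 1*max(1,0) = 1*1 = 1
P[3] = 1*max(2,1) = 1*2 = 2
P[4] = 2*max(2,1) = 2*2 = 4
P[5] = 2*max(3,2) = 2*3 = 6
P[6] = 3*max(3,2) = 3*3 = 9
P[7] = 2*max(5,6) = 2*6 = 12
P[8] = 2*max(6,9) = 2*9 = 18
P[9] = 3*max(6,9) = 3*9 = 27
P[10] = 2*max(8,18) = 2*18 = 36
P[11] = 2*max(9,27) = 2*27 = 54
P[12] = 3*max(9,27) = 3*27 = 81
P[13] = 2*max(11,54) = 2*54 = 108
P[14] = 2*max(12,81) = 2*81 = 162
One optimal split: 3 + 3 + 3 + 3 + 2; product 3*3*3*3*2 = 162.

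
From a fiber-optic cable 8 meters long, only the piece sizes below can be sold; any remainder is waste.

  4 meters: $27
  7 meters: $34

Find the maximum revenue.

Let r[k] be the best obtainable value from length k. For each k, try every first piece i and keep the best of price[i] + r[k−i].
r[1] = 0
r[2] = 0
r[3] = 0
r[4] = 27
r[5] = 27
r[6] = 27
r[7] = 34
r[8] = 54  (first piece 4, then r[4]=27)
One optimal cutting: 4 + 4 → $54.

54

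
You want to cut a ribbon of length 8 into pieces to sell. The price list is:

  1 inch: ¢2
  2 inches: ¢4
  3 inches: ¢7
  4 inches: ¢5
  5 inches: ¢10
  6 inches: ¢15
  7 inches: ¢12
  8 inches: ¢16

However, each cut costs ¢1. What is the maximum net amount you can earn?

18

Build v[k] bottom-up: v[k] = max over allowed piece i of (p[i] + v[k−i]) − 1 per cut.
v[1] = 2
v[2] = 4
v[3] = 7
v[4] = 8  (first piece 1, then v[3]=7)
v[5] = 10  (first piece 2, then v[3]=7)
v[6] = 15
v[7] = 16  (first piece 1, then v[6]=15)
v[8] = 18  (first piece 2, then v[6]=15)
One optimal plan: pieces 6 + 2 (1 cut) → ¢19 − ¢1 = ¢18.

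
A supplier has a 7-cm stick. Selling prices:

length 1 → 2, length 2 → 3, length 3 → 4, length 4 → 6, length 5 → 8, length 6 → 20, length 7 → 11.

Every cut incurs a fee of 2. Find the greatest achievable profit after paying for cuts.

Build v[k] bottom-up: v[k] = max over allowed piece i of (p[i] + v[k−i]) − 2 per cut.
v[1] = 2
v[2] = max(2+2-2, 3+0) = 3
v[3] = max(2+3-2, 3+2-2, 4+0) = 4
v[4] = max(2+4-2, 3+3-2, 4+2-2, 6+0) = 6
v[5] = max(2+6-2, 3+4-2, 4+3-2, 6+2-2, 8+0) = 8
v[6] = max(2+8-2, 3+6-2, 4+4-2, 6+3-2, 8+2-2, 20+0) = 20
v[7] = max(2+20-2, 3+8-2, 4+6-2, …, 20+2-2, 11+0) = 20
One optimal plan: pieces 6 + 1 (1 cut) → 22 − 2 = 20.

20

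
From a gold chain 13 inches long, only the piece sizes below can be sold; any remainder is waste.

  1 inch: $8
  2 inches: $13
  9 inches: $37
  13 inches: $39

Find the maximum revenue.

Let best[k] be the best obtainable value from length k. For each k, try every first piece i and keep the best of price[i] + best[k−i].
best[1] = 8
best[2] = 16  (first piece 1, then best[1]=8)
best[3] = 24  (first piece 1, then best[2]=16)
best[4] = 32  (first piece 1, then best[3]=24)
best[5] = 40  (first piece 1, then best[4]=32)
best[6] = 48  (first piece 1, then best[5]=40)
best[7] = 56  (first piece 1, then best[6]=48)
best[8] = 64  (first piece 1, then best[7]=56)
best[9] = 72  (first piece 1, then best[8]=64)
best[10] = 80  (first piece 1, then best[9]=72)
best[11] = 88  (first piece 1, then best[10]=80)
best[12] = 96  (first piece 1, then best[11]=88)
best[13] = 104  (first piece 1, then best[12]=96)
One optimal cutting: 1 + 1 + 1 + 1 + 1 + 1 + 1 + 1 + 1 + 1 + 1 + 1 + 1 → $104.

104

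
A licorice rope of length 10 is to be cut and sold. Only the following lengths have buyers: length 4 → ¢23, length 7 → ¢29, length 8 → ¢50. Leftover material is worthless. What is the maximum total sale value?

50

Build f[k] bottom-up: f[k] = max over allowed piece i of (p[i] + f[k−i]).
f[1] = 0
f[2] = 0
f[3] = 0
f[4] = 23
f[5] = 23
f[6] = 23
f[7] = max(23+0, 29+0) = 29
f[8] = max(23+23, 29+0, 50+0) = 50
f[9] = max(23+23, 29+0, 50+0) = 50
f[10] = max(23+23, 29+0, 50+0) = 50
One optimal cutting: pieces 8 with 2 cm of scrap → ¢50.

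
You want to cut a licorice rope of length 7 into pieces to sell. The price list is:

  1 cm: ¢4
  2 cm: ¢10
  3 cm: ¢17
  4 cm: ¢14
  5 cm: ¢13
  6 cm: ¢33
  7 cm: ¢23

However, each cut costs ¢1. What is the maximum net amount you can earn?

Consider every possible first cut. net[k] is the best of p[i]+net[k−i] over all sellable i≤k, charging 1 whenever i<k.
net[1] = 4
net[2] = 10
net[3] = 17
net[4] = 20  (first piece 1, then net[3]=17)
net[5] = 26  (first piece 2, then net[3]=17)
net[6] = 33  (first piece 3, then net[3]=17)
net[7] = 36  (first piece 1, then net[6]=33)
One optimal plan: pieces 3 + 3 + 1 (2 cuts) → ¢38 − ¢2 = ¢36.

36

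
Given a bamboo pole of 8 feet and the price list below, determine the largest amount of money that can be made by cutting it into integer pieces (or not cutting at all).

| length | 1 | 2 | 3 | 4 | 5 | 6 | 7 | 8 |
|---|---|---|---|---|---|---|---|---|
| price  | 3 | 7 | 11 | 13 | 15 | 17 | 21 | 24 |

Consider every possible first cut. v[k] is the best of p[i]+v[k−i] over all sellable i≤k.
v[1] = 3
v[2] = 7
v[3] = 11
v[4] = 14  (first piece 1, then v[3]=11)
v[5] = 18  (first piece 2, then v[3]=11)
v[6] = 22  (first piece 3, then v[3]=11)
v[7] = 25  (first piece 1, then v[6]=22)
v[8] = 29  (first piece 2, then v[6]=22)
One optimal cutting: 3 + 3 + 2 → $11 + $11 + $7 = $29.

29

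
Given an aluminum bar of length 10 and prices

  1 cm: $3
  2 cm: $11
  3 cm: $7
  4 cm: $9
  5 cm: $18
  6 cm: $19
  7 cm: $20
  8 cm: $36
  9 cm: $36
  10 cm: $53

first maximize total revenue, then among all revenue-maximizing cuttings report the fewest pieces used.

Build r[k] bottom-up: r[k] = max over allowed piece i of (p[i] + r[k−i]).
r[1] = 3
r[2] = max(3+3, 11+0) = 11
r[3] = max(3+11, 11+3, 7+0) = 14
r[4] = max(3+14, 11+11, 7+3, 9+0) = 22
r[5] = max(3+22, 11+14, 7+11, 9+3, 18+0) = 25
r[6] = max(3+25, 11+22, 7+14, 9+11, 18+3, 19+0) = 33
r[7] = max(3+33, 11+25, 7+22, …, 19+3, 20+0) = 36
r[8] = max(3+36, 11+33, 7+25, …, 20+3, 36+0) = 44
r[9] = max(3+44, 11+36, 7+33, …, 36+3, 36+0) = 47
r[10] = max(3+47, 11+44, 7+36, …, 36+3, 53+0) = 55
Maximum revenue is $55.
Now minimize piece count subject to staying optimal: for each k, pieces[k] = 1 + min over i with p[i]+r[k−i]=r[k] of pieces[k−i].
pieces[7] = 4
pieces[8] = 4
pieces[9] = 5
pieces[10] = 5

5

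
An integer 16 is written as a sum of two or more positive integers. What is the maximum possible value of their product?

Define f[k] = max over 1≤i<k of i · max(k−i, f[k−i]); the inner max lets the remainder stay uncut if that's better.
f[2] = 1·max(1,0) = 1·1 = 1
f[3] = 1·max(2,1) = 1·2 = 2
f[4] = 2·max(2,1) = 2·2 = 4
f[5] = 2·max(3,2) = 2·3 = 6
f[6] = 3·max(3,2) = 3·3 = 9
f[7] = 2·max(5,6) = 2·6 = 12
f[8] = 2·max(6,9) = 2·9 = 18
f[9] = 3·max(6,9) = 3·9 = 27
f[10] = 2·max(8,18) = 2·18 = 36
f[11] = 2·max(9,27) = 2·27 = 54
f[12] = 3·max(9,27) = 3·27 = 81
f[13] = 2·max(11,54) = 2·54 = 108
f[14] = 2·max(12,81) = 2·81 = 162
f[15] = 3·max(12,81) = 3·81 = 243
f[16] = 2·max(14,162) = 2·162 = 324
One optimal split: 3 + 3 + 3 + 3 + 2 + 2; product 3·3·3·3·2·2 = 324.

324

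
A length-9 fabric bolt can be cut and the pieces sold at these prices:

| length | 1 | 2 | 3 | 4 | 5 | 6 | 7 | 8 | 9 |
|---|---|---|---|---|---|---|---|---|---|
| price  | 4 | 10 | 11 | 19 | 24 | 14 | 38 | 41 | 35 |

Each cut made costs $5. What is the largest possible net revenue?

Build net[k] bottom-up: net[k] = max over allowed piece i of (p[i] + net[k−i]) − 5 per cut.
net[1] = 4
net[2] = 10
net[3] = 11
net[4] = 19
net[5] = 24
net[6] = 24  (first piece 2, then net[4]=19)
net[7] = 38
net[8] = 41
net[9] = 43  (first piece 2, then net[7]=38)
One optimal plan: pieces 7 + 2 (1 cut) → $48 − $5 = $43.

43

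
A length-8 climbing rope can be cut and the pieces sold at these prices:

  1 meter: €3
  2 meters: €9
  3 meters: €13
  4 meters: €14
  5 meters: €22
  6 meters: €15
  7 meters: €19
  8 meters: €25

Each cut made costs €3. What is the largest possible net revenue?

Let net[k] be the best obtainable value from length k. For each k, try every first piece i and keep the best of price[i] + net[k−i] minus the 3 cut fee when i<k.
net[1] = 3
net[2] = 9
net[3] = 13
net[4] = 15  (first piece 2, then net[2]=9)
net[5] = 22
net[6] = 23  (first piece 3, then net[3]=13)
net[7] = 28  (first piece 2, then net[5]=22)
net[8] = 32  (first piece 3, then net[5]=22)
One optimal plan: pieces 5 + 3 (1 cut) → €35 − €3 = €32.

32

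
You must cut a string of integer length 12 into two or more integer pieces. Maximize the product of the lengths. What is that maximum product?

Define g[k] = max over 1≤i<k of i · max(k−i, g[k−i]); the inner max lets the remainder stay uncut if that's better.
Small cases: g[2]=1, g[3]=2, g[4]=4, g[5]=6.
g[6] = 3·max(3,2) = 3·3 = 9
g[7] = 2·max(5,6) = 2·6 = 12
g[8] = 2·max(6,9) = 2·9 = 18
g[9] = 3·max(6,9) = 3·9 = 27
g[10] = 2·max(8,18) = 2·18 = 36
g[11] = 2·max(9,27) = 2·27 = 54
g[12] = 3·max(9,27) = 3·27 = 81
One optimal split: 3 + 3 + 3 + 3; product 3·3·3·3 = 81.

81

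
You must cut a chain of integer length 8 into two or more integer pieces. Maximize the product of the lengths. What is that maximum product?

Let prod[k] be the best product for length k (with at least one cut). For each first piece i, the rest contributes max(k−i, prod[k−i]).
Small cases: prod[2]=1.
prod[3] = 1*max(2,1) = 1*2 = 2
prod[4] = 2*max(2,1) = 2*2 = 4
prod[5] = 2*max(3,2) = 2*3 = 6
prod[6] = 3*max(3,2) = 3*3 = 9
prod[7] = 2*max(5,6) = 2*6 = 12
prod[8] = 2*max(6,9) = 2*9 = 18
One optimal split: 3 + 3 + 2; product 3*3*2 = 18.

18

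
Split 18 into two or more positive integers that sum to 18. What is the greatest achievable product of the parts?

729

Let m[k] be the best product for length k (with at least one cut). For each first piece i, the rest contributes max(k−i, m[k−i]).
m[2] = 1×max(1,0) = 1×1 = 1
m[3] = max(1×2, 2×1) = 2
m[4] = max(1×3, 2×2, 3×1) = 4
m[5] = max(1×4, 2×3, 3×2, 4×1) = 6
m[6] = max(1×6, 2×4, 3×3, 4×2, 5×1) = 9
m[7] = max(1×9, 2×6, 3×4, 4×3, 5×2, 6×1) = 12
m[8] = max(1×12, 2×9, 3×6, …, 6×2, 7×1) = 18
m[9] = max(1×18, 2×12, 3×9, …, 7×2, 8×1) = 27
m[10] = max(1×27, 2×18, 3×12, …, 8×2, 9×1) = 36
m[11] = max(1×36, 2×27, 3×18, …, 9×2, 10×1) = 54
m[12] = max(1×54, 2×36, 3×27, …, 10×2, 11×1) = 81
m[13] = max(1×81, 2×54, 3×36, …, 11×2, 12×1) = 108
m[14] = max(1×108, 2×81, 3×54, …, 12×2, 13×1) = 162
m[15] = max(1×162, 2×108, 3×81, …, 13×2, 14×1) = 243
m[16] = max(1×243, 2×162, 3×108, …, 14×2, 15×1) = 324
m[17] = max(1×324, 2×243, 3×162, …, 15×2, 16×1) = 486
m[18] = max(1×486, 2×324, 3×243, …, 16×2, 17×1) = 729
One optimal split: 3 + 3 + 3 + 3 + 3 + 3; product 3×3×3×3×3×3 = 729.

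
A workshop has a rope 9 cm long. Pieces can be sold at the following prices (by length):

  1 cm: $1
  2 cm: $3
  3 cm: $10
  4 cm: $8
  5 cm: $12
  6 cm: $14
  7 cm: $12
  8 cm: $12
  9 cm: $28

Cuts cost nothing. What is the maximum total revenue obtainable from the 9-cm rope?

Consider every possible first cut. R[k] is the best of p[i]+R[k−i] over all sellable i≤k.
R[1] = 1
R[2] = 3
R[3] = 10
R[4] = 11  (first piece 1, then R[3]=10)
R[5] = 13  (first piece 2, then R[3]=10)
R[6] = 20  (first piece 3, then R[3]=10)
R[7] = 21  (first piece 1, then R[6]=20)
R[8] = 23  (first piece 2, then R[6]=20)
R[9] = 30  (first piece 3, then R[6]=20)
One optimal cutting: 3 + 3 + 3 → $10 + $10 + $10 = $30.

30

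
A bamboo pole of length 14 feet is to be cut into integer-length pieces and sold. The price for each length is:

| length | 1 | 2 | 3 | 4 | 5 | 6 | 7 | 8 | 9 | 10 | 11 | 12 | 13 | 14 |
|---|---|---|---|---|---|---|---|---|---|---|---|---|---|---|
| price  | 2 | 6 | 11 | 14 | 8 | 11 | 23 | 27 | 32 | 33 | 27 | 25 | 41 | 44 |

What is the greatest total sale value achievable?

Build best[k] bottom-up: best[k] = max over allowed piece i of (p[i] + best[k−i]).
best[1] = 2
best[2] = 6
best[3] = 11
best[4] = 14
best[5] = 17  (first piece 2, then best[3]=11)
best[6] = 22  (first piece 3, then best[3]=11)
best[7] = 25  (first piece 3, then best[4]=14)
best[8] = 28  (first piece 2, then best[6]=22)
best[9] = 33  (first piece 3, then best[6]=22)
best[10] = 36  (first piece 3, then best[7]=25)
best[11] = 39  (first piece 2, then best[9]=33)
best[12] = 44  (first piece 3, then best[9]=33)
best[13] = 47  (first piece 3, then best[10]=36)
best[14] = 50  (first piece 2, then best[12]=44)
One optimal cutting: 3 + 3 + 3 + 3 + 2 → $11 + $11 + $11 + $11 + $6 = $50.

50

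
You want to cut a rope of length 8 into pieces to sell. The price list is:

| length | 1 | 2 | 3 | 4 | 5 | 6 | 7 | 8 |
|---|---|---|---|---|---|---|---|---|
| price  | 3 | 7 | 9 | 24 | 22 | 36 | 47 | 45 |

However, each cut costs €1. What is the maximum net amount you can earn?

49

Let v[k] be the best obtainable value from length k. For each k, try every first piece i and keep the best of price[i] + v[k−i] minus the 1 cut fee when i<k.
v[1] = 3
v[2] = 7
v[3] = 9  (first piece 1, then v[2]=7)
v[4] = 24
v[5] = 26  (first piece 1, then v[4]=24)
v[6] = 36
v[7] = 47
v[8] = 49  (first piece 1, then v[7]=47)
One optimal plan: pieces 7 + 1 (1 cut) → €50 − €1 = €49.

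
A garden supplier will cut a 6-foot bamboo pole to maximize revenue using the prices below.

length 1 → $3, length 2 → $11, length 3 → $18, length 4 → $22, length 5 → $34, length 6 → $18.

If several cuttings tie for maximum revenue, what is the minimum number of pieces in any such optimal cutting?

Build r[k] bottom-up: r[k] = max over allowed piece i of (p[i] + r[k−i]).
r[1] = 3
r[2] = max(3+3, 11+0) = 11
r[3] = max(3+11, 11+3, 18+0) = 18
r[4] = max(3+18, 11+11, 18+3, 22+0) = 22
r[5] = max(3+22, 11+18, 18+11, 22+3, 34+0) = 34
r[6] = max(3+34, 11+22, 18+18, 22+11, 34+3, 18+0) = 37
Maximum revenue is $37.
Now minimize piece count subject to staying optimal: for each k, pieces[k] = 1 + min over i with p[i]+r[k−i]=r[k] of pieces[k−i].
pieces[3] = 1
pieces[4] = 1
pieces[5] = 1
pieces[6] = 2

2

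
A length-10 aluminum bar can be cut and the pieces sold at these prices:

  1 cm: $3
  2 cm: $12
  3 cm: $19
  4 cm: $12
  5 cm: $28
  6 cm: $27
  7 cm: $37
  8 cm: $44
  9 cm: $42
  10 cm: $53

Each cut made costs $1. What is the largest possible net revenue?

59

Consider every possible first cut. v[k] is the best of p[i]+v[k−i] over all sellable i≤k, charging 1 whenever i<k.
v[1] = 3
v[2] = max(3+3-1, 12+0) = 12
v[3] = max(3+12-1, 12+3-1, 19+0) = 19
v[4] = max(3+19-1, 12+12-1, 19+3-1, 12+0) = 23
v[5] = max(3+23-1, 12+19-1, 19+12-1, 12+3-1, 28+0) = 30
v[6] = max(3+30-1, 12+23-1, 19+19-1, 12+12-1, 28+3-1, 27+0) = 37
v[7] = max(3+37-1, 12+30-1, 19+23-1, …, 27+3-1, 37+0) = 41
v[8] = max(3+41-1, 12+37-1, 19+30-1, …, 37+3-1, 44+0) = 48
v[9] = max(3+48-1, 12+41-1, 19+37-1, …, 44+3-1, 42+0) = 55
v[10] = max(3+55-1, 12+48-1, 19+41-1, …, 42+3-1, 53+0) = 59
One optimal plan: pieces 3 + 3 + 2 + 2 (3 cuts) → $62 − $3 = $59.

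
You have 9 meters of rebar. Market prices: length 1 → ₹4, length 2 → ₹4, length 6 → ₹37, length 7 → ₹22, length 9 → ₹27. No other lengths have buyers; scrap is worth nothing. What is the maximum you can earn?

49

Let r[k] be the best obtainable value from length k. For each k, try every first piece i and keep the best of price[i] + r[k−i].
r[1] = 4
r[2] = max(4+4, 4+0) = 8
r[3] = max(4+8, 4+4) = 12
r[4] = max(4+12, 4+8) = 16
r[5] = max(4+16, 4+12) = 20
r[6] = max(4+20, 4+16, 37+0) = 37
r[7] = max(4+37, 4+20, 37+4, 22+0) = 41
r[8] = max(4+41, 4+37, 37+8, 22+4) = 45
r[9] = max(4+45, 4+41, 37+12, 22+8, 27+0) = 49
One optimal cutting: 6 + 1 + 1 + 1 → ₹49.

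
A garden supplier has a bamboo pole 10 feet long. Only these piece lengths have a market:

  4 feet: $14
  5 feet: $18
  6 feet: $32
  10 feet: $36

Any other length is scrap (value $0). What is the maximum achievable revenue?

46

Build f[k] bottom-up: f[k] = max over allowed piece i of (p[i] + f[k−i]).
f[1] = 0
f[2] = 0
f[3] = 0
f[4] = 14
f[5] = max(14+0, 18+0) = 18
f[6] = max(14+0, 18+0, 32+0) = 32
f[7] = max(14+0, 18+0, 32+0) = 32
f[8] = max(14+14, 18+0, 32+0) = 32
f[9] = max(14+18, 18+14, 32+0) = 32
f[10] = max(14+32, 18+18, 32+14, 36+0) = 46
One optimal cutting: 6 + 4 → $46.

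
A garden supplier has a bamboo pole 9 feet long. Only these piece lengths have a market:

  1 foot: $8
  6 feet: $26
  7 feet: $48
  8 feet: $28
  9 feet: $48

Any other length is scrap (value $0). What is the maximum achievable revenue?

Consider every possible first cut. r[k] is the best of p[i]+r[k−i] over all sellable i≤k.
r[1] = 8
r[2] = 16  (first piece 1, then r[1]=8)
r[3] = 24  (first piece 1, then r[2]=16)
r[4] = 32  (first piece 1, then r[3]=24)
r[5] = 40  (first piece 1, then r[4]=32)
r[6] = max(8+40, 26+0) = 48
r[7] = max(8+48, 26+8, 48+0) = 56
r[8] = max(8+56, 26+16, 48+8, 28+0) = 64
r[9] = max(8+64, 26+24, 48+16, 28+8, 48+0) = 72
One optimal cutting: 1 + 1 + 1 + 1 + 1 + 1 + 1 + 1 + 1 → $72.

72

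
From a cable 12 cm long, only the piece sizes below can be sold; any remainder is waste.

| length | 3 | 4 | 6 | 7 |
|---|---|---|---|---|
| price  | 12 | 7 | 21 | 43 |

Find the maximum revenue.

55

Let r[k] be the best obtainable value from length k. For each k, try every first piece i and keep the best of price[i] + r[k−i].
r[1] = 0
r[2] = 0
r[3] = 12
r[4] = max(12+0, 7+0) = 12
r[5] = max(12+0, 7+0) = 12
r[6] = max(12+12, 7+0, 21+0) = 24
r[7] = max(12+12, 7+12, 21+0, 43+0) = 43
r[8] = max(12+12, 7+12, 21+0, 43+0) = 43
r[9] = max(12+24, 7+12, 21+12, 43+0) = 43
r[10] = max(12+43, 7+24, 21+12, 43+12) = 55
r[11] = max(12+43, 7+43, 21+12, 43+12) = 55
r[12] = max(12+43, 7+43, 21+24, 43+12) = 55
One optimal cutting: pieces 7 + 3 with 2 cm of scrap → €55.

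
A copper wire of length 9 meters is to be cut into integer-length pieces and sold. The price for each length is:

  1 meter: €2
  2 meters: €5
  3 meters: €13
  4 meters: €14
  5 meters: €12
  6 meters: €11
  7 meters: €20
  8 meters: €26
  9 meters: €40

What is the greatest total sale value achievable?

40

Let v[k] be the best obtainable value from length k. For each k, try every first piece i and keep the best of price[i] + v[k−i].
v[1] = 2
v[2] = 5
v[3] = 13
v[4] = 15  (first piece 1, then v[3]=13)
v[5] = 18  (first piece 2, then v[3]=13)
v[6] = 26  (first piece 3, then v[3]=13)
v[7] = 28  (first piece 1, then v[6]=26)
v[8] = 31  (first piece 2, then v[6]=26)
v[9] = 40
Best is to sell the whole 9-meter piece uncut for €40.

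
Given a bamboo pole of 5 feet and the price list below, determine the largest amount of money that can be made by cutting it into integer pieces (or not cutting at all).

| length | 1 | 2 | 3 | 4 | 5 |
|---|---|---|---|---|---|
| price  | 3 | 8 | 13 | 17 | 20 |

Build best[k] bottom-up: best[k] = max over allowed piece i of (p[i] + best[k−i]).
best[1] = 3
best[2] = 8
best[3] = 13
best[4] = 17
best[5] = 21  (first piece 2, then best[3]=13)
One optimal cutting: 3 + 2 → $13 + $8 = $21.

21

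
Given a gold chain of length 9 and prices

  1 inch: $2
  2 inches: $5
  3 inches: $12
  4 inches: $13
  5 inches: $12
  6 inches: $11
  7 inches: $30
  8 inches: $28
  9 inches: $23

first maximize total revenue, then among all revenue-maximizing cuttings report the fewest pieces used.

Consider every possible first cut. r[k] is the best of p[i]+r[k−i] over all sellable i≤k.
r[1] = 2
r[2] = max(2+2, 5+0) = 5
r[3] = max(2+5, 5+2, 12+0) = 12
r[4] = max(2+12, 5+5, 12+2, 13+0) = 14
r[5] = max(2+14, 5+12, 12+5, 13+2, 12+0) = 17
r[6] = max(2+17, 5+14, 12+12, 13+5, 12+2, 11+0) = 24
r[7] = max(2+24, 5+17, 12+14, …, 11+2, 30+0) = 30
r[8] = max(2+30, 5+24, 12+17, …, 30+2, 28+0) = 32
r[9] = max(2+32, 5+30, 12+24, …, 28+2, 23+0) = 36
Maximum revenue is $36.
Now minimize piece count subject to staying optimal: for each k, pieces[k] = 1 + min over i with p[i]+r[k−i]=r[k] of pieces[k−i].
pieces[6] = 2
pieces[7] = 1
pieces[8] = 2
pieces[9] = 3

3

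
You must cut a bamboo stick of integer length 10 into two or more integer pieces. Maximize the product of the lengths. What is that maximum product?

Fill m[k] for k=2..10: at each k try every first piece i and multiply by the better of (k−i) uncut or m[k−i].
m[2] = 1*max(1,0) = 1*1 = 1
m[3] = max(1*2, 2*1) = 2
m[4] = max(1*3, 2*2, 3*1) = 4
m[5] = max(1*4, 2*3, 3*2, 4*1) = 6
m[6] = max(1*6, 2*4, 3*3, 4*2, 5*1) = 9
m[7] = max(1*9, 2*6, 3*4, 4*3, 5*2, 6*1) = 12
m[8] = max(1*12, 2*9, 3*6, …, 6*2, 7*1) = 18
m[9] = max(1*18, 2*12, 3*9, …, 7*2, 8*1) = 27
m[10] = max(1*27, 2*18, 3*12, …, 8*2, 9*1) = 36
One optimal split: 3 + 3 + 2 + 2; product 3*3*2*2 = 36.

36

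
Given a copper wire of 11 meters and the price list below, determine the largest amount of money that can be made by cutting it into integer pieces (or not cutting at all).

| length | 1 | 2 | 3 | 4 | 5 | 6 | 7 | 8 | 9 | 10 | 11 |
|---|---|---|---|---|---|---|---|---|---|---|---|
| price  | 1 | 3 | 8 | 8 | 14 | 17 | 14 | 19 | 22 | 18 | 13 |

31

Consider every possible first cut. best[k] is the best of p[i]+best[k−i] over all sellable i≤k.
best[1] = 1
best[2] = max(1+1, 3+0) = 3
best[3] = max(1+3, 3+1, 8+0) = 8
best[4] = max(1+8, 3+3, 8+1, 8+0) = 9
best[5] = max(1+9, 3+8, 8+3, 8+1, 14+0) = 14
best[6] = max(1+14, 3+9, 8+8, 8+3, 14+1, 17+0) = 17
best[7] = max(1+17, 3+14, 8+9, …, 17+1, 14+0) = 18
best[8] = max(1+18, 3+17, 8+14, …, 14+1, 19+0) = 22
best[9] = max(1+22, 3+18, 8+17, …, 19+1, 22+0) = 25
best[10] = max(1+25, 3+22, 8+18, …, 22+1, 18+0) = 28
best[11] = max(1+28, 3+25, 8+22, …, 18+1, 13+0) = 31
One optimal cutting: 6 + 5 → €17 + €14 = €31.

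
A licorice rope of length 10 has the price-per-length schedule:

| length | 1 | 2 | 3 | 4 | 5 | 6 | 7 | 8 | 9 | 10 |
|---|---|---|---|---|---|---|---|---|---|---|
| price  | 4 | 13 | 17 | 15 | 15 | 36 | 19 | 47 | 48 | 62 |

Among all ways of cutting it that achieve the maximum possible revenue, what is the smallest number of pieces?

Build r[k] bottom-up: r[k] = max over allowed piece i of (p[i] + r[k−i]).
r[1] = 4
r[2] = 13
r[3] = 17  (first piece 1, then r[2]=13)
r[4] = 26  (first piece 2, then r[2]=13)
r[5] = 30  (first piece 1, then r[4]=26)
r[6] = 39  (first piece 2, then r[4]=26)
r[7] = 43  (first piece 1, then r[6]=39)
r[8] = 52  (first piece 2, then r[6]=39)
r[9] = 56  (first piece 1, then r[8]=52)
r[10] = 65  (first piece 2, then r[8]=52)
Maximum revenue is ¢65.
Now minimize piece count subject to staying optimal: for each k, pieces[k] = 1 + min over i with p[i]+r[k−i]=r[k] of pieces[k−i].
pieces[7] = 3
pieces[8] = 4
pieces[9] = 4
pieces[10] = 5

5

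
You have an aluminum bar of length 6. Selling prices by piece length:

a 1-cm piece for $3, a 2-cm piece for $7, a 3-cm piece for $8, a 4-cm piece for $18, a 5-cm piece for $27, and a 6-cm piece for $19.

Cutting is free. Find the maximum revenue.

30

Let v[k] be the best obtainable value from length k. For each k, try every first piece i and keep the best of price[i] + v[k−i].
v[1] = 3
v[2] = 7
v[3] = 10  (first piece 1, then v[2]=7)
v[4] = 18
v[5] = 27
v[6] = 30  (first piece 1, then v[5]=27)
One optimal cutting: 5 + 1 → $27 + $3 = $30.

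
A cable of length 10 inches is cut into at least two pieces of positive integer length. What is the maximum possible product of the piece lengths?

36

Fill f[k] for k=2..10: at each k try every first piece i and multiply by the better of (k−i) uncut or f[k−i].
Small cases: f[2]=1, f[3]=2, f[4]=4.
f[5] = 2*max(3,2) = 2*3 = 6
f[6] = 3*max(3,2) = 3*3 = 9
f[7] = 2*max(5,6) = 2*6 = 12
f[8] = 2*max(6,9) = 2*9 = 18
f[9] = 3*max(6,9) = 3*9 = 27
f[10] = 2*max(8,18) = 2*18 = 36
One optimal split: 3 + 3 + 2 + 2; product 3*3*2*2 = 36.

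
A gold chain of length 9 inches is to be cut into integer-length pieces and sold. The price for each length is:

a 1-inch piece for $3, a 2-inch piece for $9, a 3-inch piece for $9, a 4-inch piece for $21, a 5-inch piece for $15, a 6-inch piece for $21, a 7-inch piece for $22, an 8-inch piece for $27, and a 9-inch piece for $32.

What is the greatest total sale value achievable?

45

Let r[k] be the best obtainable value from length k. For each k, try every first piece i and keep the best of price[i] + r[k−i].
r[1] = 3
r[2] = max(3+3, 9+0) = 9
r[3] = max(3+9, 9+3, 9+0) = 12
r[4] = max(3+12, 9+9, 9+3, 21+0) = 21
r[5] = max(3+21, 9+12, 9+9, 21+3, 15+0) = 24
r[6] = max(3+24, 9+21, 9+12, 21+9, 15+3, 21+0) = 30
r[7] = max(3+30, 9+24, 9+21, …, 21+3, 22+0) = 33
r[8] = max(3+33, 9+30, 9+24, …, 22+3, 27+0) = 42
r[9] = max(3+42, 9+33, 9+30, …, 27+3, 32+0) = 45
One optimal cutting: 4 + 4 + 1 → $21 + $21 + $3 = $45.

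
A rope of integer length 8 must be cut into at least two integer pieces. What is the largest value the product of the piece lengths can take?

Define prod[k] = max over 1≤i<k of i · max(k−i, prod[k−i]); the inner max lets the remainder stay uncut if that's better.
Small cases: prod[2]=1, prod[3]=2.
prod[4] = 2·max(2,1) = 2·2 = 4
prod[5] = 2·max(3,2) = 2·3 = 6
prod[6] = 3·max(3,2) = 3·3 = 9
prod[7] = 2·max(5,6) = 2·6 = 12
prod[8] = 2·max(6,9) = 2·9 = 18
One optimal split: 3 + 3 + 2; product 3·3·2 = 18.

18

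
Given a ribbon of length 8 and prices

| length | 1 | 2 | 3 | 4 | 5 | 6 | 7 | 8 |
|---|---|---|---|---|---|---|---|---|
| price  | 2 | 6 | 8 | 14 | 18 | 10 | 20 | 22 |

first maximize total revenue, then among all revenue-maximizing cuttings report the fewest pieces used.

2

Build r[k] bottom-up: r[k] = max over allowed piece i of (p[i] + r[k−i]).
r[1] = 2
r[2] = max(2+2, 6+0) = 6
r[3] = max(2+6, 6+2, 8+0) = 8
r[4] = max(2+8, 6+6, 8+2, 14+0) = 14
r[5] = max(2+14, 6+8, 8+6, 14+2, 18+0) = 18
r[6] = max(2+18, 6+14, 8+8, 14+6, 18+2, 10+0) = 20
r[7] = max(2+20, 6+18, 8+14, …, 10+2, 20+0) = 24
r[8] = max(2+24, 6+20, 8+18, …, 20+2, 22+0) = 28
Maximum revenue is ¢28.
Now minimize piece count subject to staying optimal: for each k, pieces[k] = 1 + min over i with p[i]+r[k−i]=r[k] of pieces[k−i].
pieces[5] = 1
pieces[6] = 2
pieces[7] = 2
pieces[8] = 2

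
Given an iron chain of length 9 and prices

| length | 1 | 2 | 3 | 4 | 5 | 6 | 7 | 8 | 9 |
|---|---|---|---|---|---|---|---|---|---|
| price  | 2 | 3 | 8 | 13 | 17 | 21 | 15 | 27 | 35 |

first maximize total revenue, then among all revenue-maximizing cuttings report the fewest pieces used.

1

Let r[k] be the best obtainable value from length k. For each k, try every first piece i and keep the best of price[i] + r[k−i].
r[1] = 2
r[2] = max(2+2, 3+0) = 4
r[3] = max(2+4, 3+2, 8+0) = 8
r[4] = max(2+8, 3+4, 8+2, 13+0) = 13
r[5] = max(2+13, 3+8, 8+4, 13+2, 17+0) = 17
r[6] = max(2+17, 3+13, 8+8, 13+4, 17+2, 21+0) = 21
r[7] = max(2+21, 3+17, 8+13, …, 21+2, 15+0) = 23
r[8] = max(2+23, 3+21, 8+17, …, 15+2, 27+0) = 27
r[9] = max(2+27, 3+23, 8+21, …, 27+2, 35+0) = 35
Maximum revenue is $35.
Now minimize piece count subject to staying optimal: for each k, pieces[k] = 1 + min over i with p[i]+r[k−i]=r[k] of pieces[k−i].
pieces[6] = 1
pieces[7] = 2
pieces[8] = 1
pieces[9] = 1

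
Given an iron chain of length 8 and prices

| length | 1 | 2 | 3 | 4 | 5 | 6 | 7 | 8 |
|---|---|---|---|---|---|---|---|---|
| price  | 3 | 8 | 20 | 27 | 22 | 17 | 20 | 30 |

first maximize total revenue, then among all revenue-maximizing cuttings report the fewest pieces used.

2

Let r[k] be the best obtainable value from length k. For each k, try every first piece i and keep the best of price[i] + r[k−i].
r[1] = 3
r[2] = 8
r[3] = 20
r[4] = 27
r[5] = 30  (first piece 1, then r[4]=27)
r[6] = 40  (first piece 3, then r[3]=20)
r[7] = 47  (first piece 3, then r[4]=27)
r[8] = 54  (first piece 4, then r[4]=27)
Maximum revenue is $54.
Now minimize piece count subject to staying optimal: for each k, pieces[k] = 1 + min over i with p[i]+r[k−i]=r[k] of pieces[k−i].
pieces[5] = 2
pieces[6] = 2
pieces[7] = 2
pieces[8] = 2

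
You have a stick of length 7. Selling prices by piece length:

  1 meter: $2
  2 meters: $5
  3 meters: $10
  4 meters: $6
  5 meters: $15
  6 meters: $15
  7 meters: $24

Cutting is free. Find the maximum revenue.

Consider every possible first cut. R[k] is the best of p[i]+R[k−i] over all sellable i≤k.
R[1] = 2
R[2] = max(2+2, 5+0) = 5
R[3] = max(2+5, 5+2, 10+0) = 10
R[4] = max(2+10, 5+5, 10+2, 6+0) = 12
R[5] = max(2+12, 5+10, 10+5, 6+2, 15+0) = 15
R[6] = max(2+15, 5+12, 10+10, 6+5, 15+2, 15+0) = 20
R[7] = max(2+20, 5+15, 10+12, …, 15+2, 24+0) = 24
Best is to sell the whole 7-meter piece uncut for $24.

24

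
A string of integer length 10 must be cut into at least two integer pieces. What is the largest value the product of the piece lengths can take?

Define m[k] = max over 1≤i<k of i · max(k−i, m[k−i]); the inner max lets the remainder stay uncut if that's better.
Small cases: m[2]=1.
m[3] = max(1·2, 2·1) = 2
m[4] = max(1·3, 2·2, 3·1) = 4
m[5] = max(1·4, 2·3, 3·2, 4·1) = 6
m[6] = max(1·6, 2·4, 3·3, 4·2, 5·1) = 9
m[7] = max(1·9, 2·6, 3·4, 4·3, 5·2, 6·1) = 12
m[8] = max(1·12, 2·9, 3·6, …, 6·2, 7·1) = 18
m[9] = max(1·18, 2·12, 3·9, …, 7·2, 8·1) = 27
m[10] = max(1·27, 2·18, 3·12, …, 8·2, 9·1) = 36
One optimal split: 3 + 3 + 2 + 2; product 3·3·2·2 = 36.

36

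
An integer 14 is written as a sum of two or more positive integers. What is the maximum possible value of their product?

162

Fill m[k] for k=2..14: at each k try every first piece i and multiply by the better of (k−i) uncut or m[k−i].
Small cases: m[2]=1, m[3]=2, m[4]=4, m[5]=6, m[6]=9.
m[7] = 2·max(5,6) = 2·6 = 12
m[8] = 2·max(6,9) = 2·9 = 18
m[9] = 3·max(6,9) = 3·9 = 27
m[10] = 2·max(8,18) = 2·18 = 36
m[11] = 2·max(9,27) = 2·27 = 54
m[12] = 3·max(9,27) = 3·27 = 81
m[13] = 2·max(11,54) = 2·54 = 108
m[14] = 2·max(12,81) = 2·81 = 162
One optimal split: 3 + 3 + 3 + 3 + 2; product 3·3·3·3·2 = 162.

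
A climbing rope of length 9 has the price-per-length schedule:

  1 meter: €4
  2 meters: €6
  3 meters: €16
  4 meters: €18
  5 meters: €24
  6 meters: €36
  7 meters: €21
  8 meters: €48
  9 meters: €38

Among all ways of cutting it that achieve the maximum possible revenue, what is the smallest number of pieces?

2

Consider every possible first cut. r[k] is the best of p[i]+r[k−i] over all sellable i≤k.
r[1] = 4
r[2] = 8  (first piece 1, then r[1]=4)
r[3] = 16
r[4] = 20  (first piece 1, then r[3]=16)
r[5] = 24  (first piece 1, then r[4]=20)
r[6] = 36
r[7] = 40  (first piece 1, then r[6]=36)
r[8] = 48
r[9] = 52  (first piece 1, then r[8]=48)
Maximum revenue is €52.
Now minimize piece count subject to staying optimal: for each k, pieces[k] = 1 + min over i with p[i]+r[k−i]=r[k] of pieces[k−i].
pieces[6] = 1
pieces[7] = 2
pieces[8] = 1
pieces[9] = 2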